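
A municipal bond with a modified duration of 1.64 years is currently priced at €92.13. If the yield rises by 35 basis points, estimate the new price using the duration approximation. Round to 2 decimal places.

Duration approximation: ΔP/P ≈ -D_mod · Δy = -1.64 × (+0.0035) = -0.005740.
New price ≈ 92.13 × (1 - 0.005740) = 91.6011738.

€91.60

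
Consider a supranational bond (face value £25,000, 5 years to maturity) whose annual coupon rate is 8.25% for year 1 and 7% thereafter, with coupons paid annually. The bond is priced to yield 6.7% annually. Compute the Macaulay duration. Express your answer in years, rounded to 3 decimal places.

Periodic yield y = 0.067. Discount each cash flow and weight by its year:
  t   CF        PV=CF/(1+0.067)^t    t·PV
  1     2,062.50     1,932.9897     1,932.9897
  2     1,750.00     1,537.1251     3,074.2502
  3     1,750.00     1,440.6046     4,321.8137
  4     1,750.00     1,350.1449     5,400.5795
  5    26,750.00    19,342.0138    96,710.0691
  Σ                 25,602.8780   111,439.7022
Price P = Σ PV = 25,602.8780.
Macaulay duration = Σ(t·PV) / P = 111,439.7022 / 25,602.8780 = 4.35262 years.

4.353 years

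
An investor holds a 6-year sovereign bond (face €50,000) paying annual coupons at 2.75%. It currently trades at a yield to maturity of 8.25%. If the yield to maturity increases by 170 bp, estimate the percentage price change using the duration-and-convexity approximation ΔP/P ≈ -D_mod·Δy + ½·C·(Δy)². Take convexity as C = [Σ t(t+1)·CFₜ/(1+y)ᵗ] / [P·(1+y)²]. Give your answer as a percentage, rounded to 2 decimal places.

-8.23%

With y = 0.0825:
  t   CF        PV=CF/(1+0.0825)^t    t·PV        t(t+1)·PV
  1     1,375.00     1,270.2079     1,270.2079       2,540.4157
  2     1,375.00     1,173.4022     2,346.8043       7,040.4130
  3     1,375.00     1,083.9743     3,251.9229      13,007.6915
  4     1,375.00     1,001.3619     4,005.4477      20,027.2387
  5     1,375.00       925.0457     4,625.2283      27,751.3700
  6    51,375.00    31,928.9329   191,573.5976   1,341,015.1835
  Σ                 37,382.9249   207,073.2088   1,411,382.3124
P = 37,382.9249; D_Mac = 5.53925 yrs; D_mod = 5.11709 yrs; C = 32.21926.
Duration effect: -5.11709 × (+0.017) = -0.086990
Convexity effect: 0.5 × 32.21926 × (0.017)² = +0.0046557
ΔP/P ≈ -0.086990 + 0.0046557 = -0.082335 = -8.2335%.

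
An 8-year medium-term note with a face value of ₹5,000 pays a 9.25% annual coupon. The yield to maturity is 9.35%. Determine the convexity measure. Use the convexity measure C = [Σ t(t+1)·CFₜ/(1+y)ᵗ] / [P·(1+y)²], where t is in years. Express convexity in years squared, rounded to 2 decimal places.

With y = 0.0935:
  t   CF        PV=CF/(1+0.0935)^t    t·PV        t(t+1)·PV
  1       462.50       422.9538       422.9538         845.9076
  2       462.50       386.7890       773.5781       2,320.7343
  3       462.50       353.7165     1,061.1496       4,244.5985
  4       462.50       323.4719     1,293.8877       6,469.4384
  5       462.50       295.8134     1,479.0669       8,874.4011
  6       462.50       270.5198     1,623.1186      11,361.8304
  7       462.50       247.3889     1,731.7224      13,853.7789
  8     5,462.50     2,672.0289    21,376.2312     192,386.0808
  Σ                  4,972.6823    29,761.7083     240,356.7701
P = 4,972.6823.
Convexity = Σ t(t+1)·PV / [P·(1+y)²] = 240,356.7701 / (4,972.6823 × 1.195742) = 40.42296.

40.42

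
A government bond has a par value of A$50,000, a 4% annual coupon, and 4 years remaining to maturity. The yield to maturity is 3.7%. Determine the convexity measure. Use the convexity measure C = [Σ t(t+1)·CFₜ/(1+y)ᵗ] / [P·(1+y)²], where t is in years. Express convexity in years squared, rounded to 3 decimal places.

17.217

With y = 0.037:
  t   CF        PV=CF/(1+0.037)^t    t·PV        t(t+1)·PV
  1     2,000.00     1,928.6403     1,928.6403       3,857.2806
  2     2,000.00     1,859.8267     3,719.6534      11,158.9603
  3     2,000.00     1,793.4684     5,380.4052      21,521.6207
  4    52,000.00    44,966.4206   179,865.6823     899,328.4113
  Σ                 50,548.3560   190,894.3812     935,866.2729
P = 50,548.3560.
Convexity = Σ t(t+1)·PV / [P·(1+y)²] = 935,866.2729 / (50,548.3560 × 1.075369) = 17.21667.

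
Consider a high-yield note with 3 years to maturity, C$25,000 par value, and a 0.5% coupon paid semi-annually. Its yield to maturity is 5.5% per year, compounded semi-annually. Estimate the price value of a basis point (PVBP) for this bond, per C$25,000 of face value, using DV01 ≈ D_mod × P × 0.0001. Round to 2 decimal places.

C$6.26

Periodic yield y = 0.0275.
  t   CF        PV=CF/(1+0.0275)^t    t·PV
  1        62.50        60.8273        60.8273
  2        62.50        59.1993       118.3985
  3        62.50        57.6149       172.8446
  4        62.50        56.0729       224.2914
  5        62.50        54.5721       272.8606
  6    25,062.50    21,297.7344   127,786.4064
  Σ                 21,586.0208   128,635.6288
P = 21,586.0208; D_Mac = 5.95921 half-year periods = 2.97960 yrs; D_mod = 2.89986 yrs.
DV01 ≈ 2.89986 × 21,586.0208 × 0.0001 = 6.259641.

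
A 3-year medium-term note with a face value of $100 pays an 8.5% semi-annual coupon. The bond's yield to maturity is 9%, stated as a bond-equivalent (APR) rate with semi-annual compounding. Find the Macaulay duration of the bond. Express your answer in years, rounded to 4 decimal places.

Periodic yield y = 0.045. Discount each cash flow and weight by its period:
  t   CF        PV=CF/(1+0.045)^t    t·PV
  1         4.25         4.0670         4.0670
  2         4.25         3.8919         7.7837
  3         4.25         3.7243        11.1728
  4         4.25         3.5639        14.2555
  5         4.25         3.4104        17.0521
  6       104.25        80.0531       480.3188
  Σ                     98.7105       534.6499
Price P = Σ PV = 98.7105.
Macaulay duration = Σ(t·PV) / P = 534.6499 / 98.7105 = 5.41634 half-year periods.
In years: 5.41634 / 2 = 2.70817 years.

2.7082 years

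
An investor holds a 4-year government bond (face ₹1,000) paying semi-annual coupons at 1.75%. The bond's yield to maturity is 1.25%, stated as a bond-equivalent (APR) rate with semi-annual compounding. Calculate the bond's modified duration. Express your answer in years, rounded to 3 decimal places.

3.858 years

Periodic yield y = 0.00625. First find Macaulay duration:
  t   CF        PV=CF/(1+0.00625)^t    t·PV
  1         8.75         8.6957         8.6957
  2         8.75         8.6416        17.2833
  3         8.75         8.5880        25.7639
  4         8.75         8.5346        34.1385
  5         8.75         8.4816        42.4081
  6         8.75         8.4289        50.5736
  7         8.75         8.3766        58.6361
  8     1,008.75       959.7020     7,677.6160
  Σ                  1,019.4490     7,915.1151
P = 1,019.4490; Macaulay duration = 7,915.1151 / 1,019.4490 = 7.76411 half-year periods = 3.88206 years.
Modified duration = D_Mac / (1 + y) = 3.88206 / 1.00625 = 3.85794 years.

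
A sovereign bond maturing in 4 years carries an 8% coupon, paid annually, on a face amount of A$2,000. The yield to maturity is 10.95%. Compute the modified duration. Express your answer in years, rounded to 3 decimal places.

3.204 years

Periodic yield y = 0.1095. First find Macaulay duration:
  t   CF        PV=CF/(1+0.1095)^t    t·PV
  1       160.00       144.2091       144.2091
  2       160.00       129.9767       259.9533
  3       160.00       117.1489       351.4466
  4     2,160.00     1,425.4255     5,701.7020
  Σ                  1,816.7601     6,457.3110
P = 1,816.7601; Macaulay duration = 6,457.3110 / 1,816.7601 = 3.55430 years.
Modified duration = D_Mac / (1 + y) = 3.55430 / 1.1095 = 3.20352 years.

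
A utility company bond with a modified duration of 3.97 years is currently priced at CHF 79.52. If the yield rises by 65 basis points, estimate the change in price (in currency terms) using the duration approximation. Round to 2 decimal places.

-CHF 2.05

Duration approximation: ΔP/P ≈ -D_mod · Δy = -3.97 × (+0.0065) = -0.025805.
ΔP ≈ 79.52 × (-0.025805) = -2.0520136.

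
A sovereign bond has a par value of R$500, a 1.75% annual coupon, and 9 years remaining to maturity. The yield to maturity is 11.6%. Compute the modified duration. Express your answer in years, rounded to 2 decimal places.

Periodic yield y = 0.116. First find Macaulay duration:
  t   CF        PV=CF/(1+0.116)^t    t·PV
  1         8.75         7.8405         7.8405
  2         8.75         7.0255        14.0511
  3         8.75         6.2953        18.8859
  4         8.75         5.6409        22.5637
  5         8.75         5.0546        25.2730
  6         8.75         4.5292        27.1753
  7         8.75         4.0584        28.4091
  8         8.75         3.6366        29.0927
  9       508.75       189.4640     1,705.1759
  Σ                    233.5451     1,878.4672
P = 233.5451; Macaulay duration = 1,878.4672 / 233.5451 = 8.04327 years.
Modified duration = D_Mac / (1 + y) = 8.04327 / 1.116 = 7.20723 years.

7.21 years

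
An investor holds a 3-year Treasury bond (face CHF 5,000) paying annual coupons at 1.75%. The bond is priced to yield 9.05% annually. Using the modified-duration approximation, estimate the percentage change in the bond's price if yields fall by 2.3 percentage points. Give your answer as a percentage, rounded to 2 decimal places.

Periodic yield y = 0.0905. Modified duration first:
  t   CF        PV=CF/(1+0.0905)^t    t·PV
  1        87.50        80.2384        80.2384
  2        87.50        73.5795       147.1590
  3     5,087.50     3,923.0822    11,769.2467
  Σ                  4,076.9001    11,996.6441
P = 4,076.9001; D_Mac = 2.94259 yrs; D_mod = 2.94259/(1+0.0905) = 2.69839 yrs.
ΔP/P ≈ -D_mod · Δy = -2.69839 × (-0.023) = +0.062063 = +6.2063%.

+6.21%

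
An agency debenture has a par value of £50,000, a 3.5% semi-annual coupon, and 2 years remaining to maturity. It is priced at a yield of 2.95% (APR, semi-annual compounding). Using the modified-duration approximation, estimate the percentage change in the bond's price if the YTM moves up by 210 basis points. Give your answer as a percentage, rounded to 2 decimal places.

-4.03%

Periodic yield y = 0.01475. Modified duration first:
  t   CF        PV=CF/(1+0.01475)^t    t·PV
  1       875.00       862.2814       862.2814
  2       875.00       849.7476     1,699.4951
  3       875.00       837.3960     2,512.1879
  4    50,875.00    47,980.8771   191,923.5082
  Σ                 50,530.3020   196,997.4727
P = 50,530.3020; D_Mac = 3.89860 half-year periods = 1.94930 yrs; D_mod = 1.94930/(1+0.01475) = 1.92097 yrs.
ΔP/P ≈ -D_mod · Δy = -1.92097 × (+0.021) = -0.040340 = -4.0340%.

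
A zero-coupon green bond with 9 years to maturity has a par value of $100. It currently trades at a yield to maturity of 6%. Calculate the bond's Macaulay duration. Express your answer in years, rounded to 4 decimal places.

A zero-coupon bond has a single cash flow at maturity, so its Macaulay duration equals its maturity: 9 years.

9.0000 years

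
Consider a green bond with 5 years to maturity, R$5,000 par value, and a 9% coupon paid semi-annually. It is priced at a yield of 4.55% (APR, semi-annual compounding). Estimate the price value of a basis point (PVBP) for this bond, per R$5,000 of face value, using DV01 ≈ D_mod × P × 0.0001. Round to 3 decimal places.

R$2.470

Periodic yield y = 0.02275.
  t   CF        PV=CF/(1+0.02275)^t    t·PV
  1       225.00       219.9951       219.9951
  2       225.00       215.1016       430.2031
  3       225.00       210.3168       630.9505
  4       225.00       205.6386       822.5543
  5       225.00       201.0644     1,005.3218
  6       225.00       196.5919     1,179.5513
  7       225.00       192.2189     1,345.5323
  8       225.00       187.9432     1,503.5456
  9       225.00       183.7626     1,653.8634
  10    5,225.00     4,172.4526    41,724.5261
  Σ                  5,985.0856    50,516.0435
P = 5,985.0856; D_Mac = 8.44032 half-year periods = 4.22016 yrs; D_mod = 4.12629 yrs.
DV01 ≈ 4.12629 × 5,985.0856 × 0.0001 = 2.469618.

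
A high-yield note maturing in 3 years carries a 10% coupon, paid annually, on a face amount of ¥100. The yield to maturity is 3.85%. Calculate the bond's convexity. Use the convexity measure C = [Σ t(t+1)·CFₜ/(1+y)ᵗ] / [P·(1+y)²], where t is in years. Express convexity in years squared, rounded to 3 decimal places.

With y = 0.0385:
  t   CF        PV=CF/(1+0.0385)^t    t·PV        t(t+1)·PV
  1        10.00         9.6293         9.6293          19.2585
  2        10.00         9.2723        18.5446          55.6337
  3       110.00        98.2140       294.6419       1,178.5674
  Σ                    117.1155       322.8157       1,253.4597
P = 117.1155.
Convexity = Σ t(t+1)·PV / [P·(1+y)²] = 1,253.4597 / (117.1155 × 1.078482) = 9.92391.

9.924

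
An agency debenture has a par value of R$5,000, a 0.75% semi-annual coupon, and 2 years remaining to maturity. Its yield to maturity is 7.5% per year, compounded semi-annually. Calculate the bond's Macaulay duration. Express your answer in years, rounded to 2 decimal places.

1.99 years

Periodic yield y = 0.0375. Discount each cash flow and weight by its period:
  t   CF        PV=CF/(1+0.0375)^t    t·PV
  1        18.75        18.0723        18.0723
  2        18.75        17.4191        34.8381
  3        18.75        16.7895        50.3684
  4     5,018.75     4,331.5481    17,326.1924
  Σ                  4,383.8289    17,429.4712
Price P = Σ PV = 4,383.8289.
Macaulay duration = Σ(t·PV) / P = 17,429.4712 / 4,383.8289 = 3.97586 half-year periods.
In years: 3.97586 / 2 = 1.98793 years.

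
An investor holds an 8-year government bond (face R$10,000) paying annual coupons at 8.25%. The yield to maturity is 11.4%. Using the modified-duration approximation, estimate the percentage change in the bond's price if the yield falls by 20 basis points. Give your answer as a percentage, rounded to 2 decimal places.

+1.07%

Periodic yield y = 0.114. Modified duration first:
  t   CF        PV=CF/(1+0.114)^t    t·PV
  1       825.00       740.5745       740.5745
  2       825.00       664.7886     1,329.5772
  3       825.00       596.7582     1,790.2745
  4       825.00       535.6896     2,142.7583
  5       825.00       480.8703     2,404.3517
  6       825.00       431.6610     2,589.9659
  7       825.00       387.4874     2,712.4120
  8    10,825.00     4,564.0078    36,512.0624
  Σ                  8,401.8374    50,221.9766
P = 8,401.8374; D_Mac = 5.97750 yrs; D_mod = 5.97750/(1+0.114) = 5.36580 yrs.
ΔP/P ≈ -D_mod · Δy = -5.36580 × (-0.002) = +0.010732 = +1.0732%.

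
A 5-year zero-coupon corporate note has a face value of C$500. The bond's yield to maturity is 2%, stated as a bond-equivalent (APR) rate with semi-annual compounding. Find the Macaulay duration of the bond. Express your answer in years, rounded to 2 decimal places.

5.00 years

A zero-coupon bond has a single cash flow at maturity, so its Macaulay duration equals its maturity: 5 years.
(Equivalently: 10 semi-annual periods ÷ 2 = 5 years.)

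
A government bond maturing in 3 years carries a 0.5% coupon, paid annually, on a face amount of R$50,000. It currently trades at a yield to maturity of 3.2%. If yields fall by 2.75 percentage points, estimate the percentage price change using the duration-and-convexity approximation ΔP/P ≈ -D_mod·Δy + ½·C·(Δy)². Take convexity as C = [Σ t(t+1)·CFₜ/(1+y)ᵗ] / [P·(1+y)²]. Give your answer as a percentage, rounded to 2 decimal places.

+8.38%

With y = 0.032:
  t   CF        PV=CF/(1+0.032)^t    t·PV        t(t+1)·PV
  1       250.00       242.2481       242.2481         484.4961
  2       250.00       234.7365       469.4730       1,408.4190
  3    50,250.00    45,719.0265   137,157.0795     548,628.3178
  Σ                 46,196.0110   137,868.8005     550,521.2329
P = 46,196.0110; D_Mac = 2.98443 yrs; D_mod = 2.89189 yrs; C = 11.18949.
Duration effect: -2.89189 × (-0.0275) = +0.079527
Convexity effect: 0.5 × 11.18949 × (-0.0275)² = +0.0042310
ΔP/P ≈ +0.079527 + 0.0042310 = +0.083758 = +8.3758%.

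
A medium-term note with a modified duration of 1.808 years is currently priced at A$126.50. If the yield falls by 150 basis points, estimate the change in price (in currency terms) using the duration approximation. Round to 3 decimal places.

+A$3.431

Duration approximation: ΔP/P ≈ -D_mod · Δy = -1.808 × (-0.015) = +0.027120.
ΔP ≈ 126.50 × (+0.027120) = +3.43068.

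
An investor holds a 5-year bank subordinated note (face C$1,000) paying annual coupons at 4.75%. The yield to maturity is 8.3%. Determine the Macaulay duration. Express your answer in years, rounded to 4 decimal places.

4.5273 years

Periodic yield y = 0.083. Discount each cash flow and weight by its year:
  t   CF        PV=CF/(1+0.083)^t    t·PV
  1        47.50        43.8596        43.8596
  2        47.50        40.4983        80.9966
  3        47.50        37.3945       112.1836
  4        47.50        34.5287       138.1147
  5     1,047.50       703.0913     3,515.4567
  Σ                    859.3725     3,890.6112
Price P = Σ PV = 859.3725.
Macaulay duration = Σ(t·PV) / P = 3,890.6112 / 859.3725 = 4.52727 years.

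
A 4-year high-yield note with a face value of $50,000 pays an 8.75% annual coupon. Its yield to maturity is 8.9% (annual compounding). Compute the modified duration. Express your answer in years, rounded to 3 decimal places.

3.252 years

Periodic yield y = 0.089. First find Macaulay duration:
  t   CF        PV=CF/(1+0.089)^t    t·PV
  1     4,375.00     4,017.4472     4,017.4472
  2     4,375.00     3,689.1159     7,378.2318
  3     4,375.00     3,387.6179    10,162.8537
  4    54,375.00    38,662.3057   154,649.2230
  Σ                 49,756.4867   176,207.7556
P = 49,756.4867; Macaulay duration = 176,207.7556 / 49,756.4867 = 3.54140 years.
Modified duration = D_Mac / (1 + y) = 3.54140 / 1.089 = 3.25198 years.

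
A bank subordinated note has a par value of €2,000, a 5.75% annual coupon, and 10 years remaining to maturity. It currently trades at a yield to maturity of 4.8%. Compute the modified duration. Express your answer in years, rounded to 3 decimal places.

Periodic yield y = 0.048. First find Macaulay duration:
  t   CF        PV=CF/(1+0.048)^t    t·PV
  1       115.00       109.7328       109.7328
  2       115.00       104.7069       209.4138
  3       115.00        99.9112       299.7335
  4       115.00        95.3351       381.3403
  5       115.00        90.9686       454.8429
  6       115.00        86.8021       520.8125
  7       115.00        82.8264       579.7849
  8       115.00        79.0328       632.2627
  9       115.00        75.4130       678.7171
  10    2,115.00     1,323.4195    13,234.1955
  Σ                  2,148.1484    17,100.8360
P = 2,148.1484; Macaulay duration = 17,100.8360 / 2,148.1484 = 7.96073 years.
Modified duration = D_Mac / (1 + y) = 7.96073 / 1.048 = 7.59612 years.

7.596 years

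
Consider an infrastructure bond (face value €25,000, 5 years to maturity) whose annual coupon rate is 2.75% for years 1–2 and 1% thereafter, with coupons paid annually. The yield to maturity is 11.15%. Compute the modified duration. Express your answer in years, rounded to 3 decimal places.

4.242 years

Periodic yield y = 0.1115. First find Macaulay duration:
  t   CF        PV=CF/(1+0.1115)^t    t·PV
  1       687.50       618.5335       618.5335
  2       687.50       556.4854     1,112.9708
  3       250.00       182.0588       546.1763
  4       250.00       163.7956       655.1823
  5    25,250.00    14,883.8076    74,419.0380
  Σ                 16,404.6808    77,351.9009
P = 16,404.6808; Macaulay duration = 77,351.9009 / 16,404.6808 = 4.71523 years.
Modified duration = D_Mac / (1 + y) = 4.71523 / 1.1115 = 4.24223 years.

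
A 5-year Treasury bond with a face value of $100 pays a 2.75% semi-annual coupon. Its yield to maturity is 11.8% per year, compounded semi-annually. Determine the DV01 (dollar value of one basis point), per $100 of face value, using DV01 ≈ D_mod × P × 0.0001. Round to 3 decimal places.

Periodic yield y = 0.059.
  t   CF        PV=CF/(1+0.059)^t    t·PV
  1        1.375         1.2984         1.2984
  2        1.375         1.2261         2.4521
  3        1.375         1.1578         3.4733
  4        1.375         1.0932         4.3730
  5        1.375         1.0323         5.1617
  6        1.375         0.9748         5.8490
  7        1.375         0.9205         6.4436
  8        1.375         0.8692         6.9538
  9        1.375         0.8208         7.3872
  10     101.375        57.1441       571.4408
  Σ                     66.5372       614.8329
P = 66.5372; D_Mac = 9.24043 half-year periods = 4.62022 yrs; D_mod = 4.36281 yrs.
DV01 ≈ 4.36281 × 66.5372 × 0.0001 = 0.029029.

$0.029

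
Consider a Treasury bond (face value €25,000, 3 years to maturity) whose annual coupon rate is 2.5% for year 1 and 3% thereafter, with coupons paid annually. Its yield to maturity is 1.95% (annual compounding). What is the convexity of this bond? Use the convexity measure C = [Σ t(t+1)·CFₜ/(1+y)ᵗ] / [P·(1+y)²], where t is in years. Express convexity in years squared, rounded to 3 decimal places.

With y = 0.0195:
  t   CF        PV=CF/(1+0.0195)^t    t·PV        t(t+1)·PV
  1       625.00       613.0456       613.0456       1,226.0912
  2       750.00       721.5838     1,443.1677       4,329.5031
  3    25,750.00    24,300.5187    72,901.5560     291,606.2239
  Σ                 25,635.1481    74,957.7693     297,161.8182
P = 25,635.1481.
Convexity = Σ t(t+1)·PV / [P·(1+y)²] = 297,161.8182 / (25,635.1481 × 1.039380) = 11.15277.

11.153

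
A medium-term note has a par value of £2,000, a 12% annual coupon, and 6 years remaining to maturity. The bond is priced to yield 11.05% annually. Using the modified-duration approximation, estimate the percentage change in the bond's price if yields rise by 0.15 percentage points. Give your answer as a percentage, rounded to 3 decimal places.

-0.626%

Periodic yield y = 0.1105. Modified duration first:
  t   CF        PV=CF/(1+0.1105)^t    t·PV
  1       240.00       216.1189       216.1189
  2       240.00       194.6140       389.2280
  3       240.00       175.2490       525.7470
  4       240.00       157.8109       631.2436
  5       240.00       142.1080       710.5398
  6     2,240.00     1,194.3638     7,166.1830
  Σ                  2,080.2646     9,639.0603
P = 2,080.2646; D_Mac = 4.63357 yrs; D_mod = 4.63357/(1+0.1105) = 4.17251 yrs.
ΔP/P ≈ -D_mod · Δy = -4.17251 × (+0.0015) = -0.006259 = -0.6259%.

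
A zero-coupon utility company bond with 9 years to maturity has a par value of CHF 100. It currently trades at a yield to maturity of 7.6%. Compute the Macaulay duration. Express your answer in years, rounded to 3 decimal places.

A zero-coupon bond has a single cash flow at maturity, so its Macaulay duration equals its maturity: 9 years.

9.000 years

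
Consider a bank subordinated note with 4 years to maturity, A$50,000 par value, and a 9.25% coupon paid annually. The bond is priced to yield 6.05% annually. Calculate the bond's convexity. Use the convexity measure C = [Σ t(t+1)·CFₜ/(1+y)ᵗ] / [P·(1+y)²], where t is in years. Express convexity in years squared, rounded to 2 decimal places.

15.11

With y = 0.0605:
  t   CF        PV=CF/(1+0.0605)^t    t·PV        t(t+1)·PV
  1     4,625.00     4,361.1504     4,361.1504       8,722.3008
  2     4,625.00     4,112.3530     8,224.7061      24,674.1183
  3     4,625.00     3,877.7492    11,633.2476      46,532.9906
  4    54,625.00    43,186.5746   172,746.2983     863,731.4916
  Σ                 55,537.8272   196,965.4024     943,660.9012
P = 55,537.8272.
Convexity = Σ t(t+1)·PV / [P·(1+y)²] = 943,660.9012 / (55,537.8272 × 1.124660) = 15.10796.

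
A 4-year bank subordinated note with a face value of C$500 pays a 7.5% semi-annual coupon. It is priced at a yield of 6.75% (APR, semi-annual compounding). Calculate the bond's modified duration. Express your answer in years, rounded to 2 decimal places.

Periodic yield y = 0.03375. First find Macaulay duration:
  t   CF        PV=CF/(1+0.03375)^t    t·PV
  1        18.75        18.1378        18.1378
  2        18.75        17.5457        35.0914
  3        18.75        16.9728        50.9185
  4        18.75        16.4187        65.6749
  5        18.75        15.8827        79.4134
  6        18.75        15.3641        92.1848
  7        18.75        14.8625       104.0377
  8       518.75       397.7717     3,182.1740
  Σ                    512.9562     3,627.6324
P = 512.9562; Macaulay duration = 3,627.6324 / 512.9562 = 7.07201 half-year periods = 3.53601 years.
Modified duration = D_Mac / (1 + y) = 3.53601 / 1.03375 = 3.42056 years.

3.42 years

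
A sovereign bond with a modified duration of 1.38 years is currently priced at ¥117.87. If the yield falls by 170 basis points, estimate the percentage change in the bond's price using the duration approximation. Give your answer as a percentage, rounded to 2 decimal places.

+2.35%

Duration approximation: ΔP/P ≈ -D_mod · Δy = -1.38 × (-0.017) = +0.023460.
As a percentage: +2.3460%.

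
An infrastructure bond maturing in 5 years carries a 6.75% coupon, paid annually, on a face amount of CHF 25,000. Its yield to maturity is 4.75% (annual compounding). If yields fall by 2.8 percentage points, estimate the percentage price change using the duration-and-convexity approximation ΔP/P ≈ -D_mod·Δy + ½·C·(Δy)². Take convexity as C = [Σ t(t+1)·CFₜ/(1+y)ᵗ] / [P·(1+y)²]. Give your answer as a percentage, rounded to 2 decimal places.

+12.76%

With y = 0.0475:
  t   CF        PV=CF/(1+0.0475)^t    t·PV        t(t+1)·PV
  1     1,687.50     1,610.9785     1,610.9785       3,221.9570
  2     1,687.50     1,537.9270     3,075.8540       9,227.5619
  3     1,687.50     1,468.1881     4,404.5642      17,618.2567
  4     1,687.50     1,401.6115     5,606.4460      28,032.2302
  5    26,687.50    21,161.0754   105,805.3769     634,832.2613
  Σ                 27,179.7805   120,503.2196     692,932.2671
P = 27,179.7805; D_Mac = 4.43356 yrs; D_mod = 4.23252 yrs; C = 23.23468.
Duration effect: -4.23252 × (-0.028) = +0.118510
Convexity effect: 0.5 × 23.23468 × (-0.028)² = +0.0091080
ΔP/P ≈ +0.118510 + 0.0091080 = +0.127618 = +12.7618%.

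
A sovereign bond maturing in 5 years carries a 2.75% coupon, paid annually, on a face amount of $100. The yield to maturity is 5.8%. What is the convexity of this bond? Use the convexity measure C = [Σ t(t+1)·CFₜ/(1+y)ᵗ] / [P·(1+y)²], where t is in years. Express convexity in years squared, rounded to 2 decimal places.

With y = 0.058:
  t   CF        PV=CF/(1+0.058)^t    t·PV        t(t+1)·PV
  1         2.75         2.5992         2.5992           5.1985
  2         2.75         2.4568         4.9135          14.7405
  3         2.75         2.3221         6.9662          27.8649
  4         2.75         2.1948         8.7791          43.8955
  5       102.75        77.5092       387.5462       2,325.2773
  Σ                     87.0821       410.8043       2,416.9766
P = 87.0821.
Convexity = Σ t(t+1)·PV / [P·(1+y)²] = 2,416.9766 / (87.0821 × 1.119364) = 24.79547.

24.80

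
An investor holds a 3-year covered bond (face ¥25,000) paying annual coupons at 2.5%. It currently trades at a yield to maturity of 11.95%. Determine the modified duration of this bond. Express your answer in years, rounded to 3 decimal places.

Periodic yield y = 0.1195. First find Macaulay duration:
  t   CF        PV=CF/(1+0.1195)^t    t·PV
  1       625.00       558.2849       558.2849
  2       625.00       498.6913       997.3827
  3    25,625.00    18,263.8184    54,791.4552
  Σ                 19,320.7947    56,347.1228
P = 19,320.7947; Macaulay duration = 56,347.1228 / 19,320.7947 = 2.91640 years.
Modified duration = D_Mac / (1 + y) = 2.91640 / 1.1195 = 2.60509 years.

2.605 years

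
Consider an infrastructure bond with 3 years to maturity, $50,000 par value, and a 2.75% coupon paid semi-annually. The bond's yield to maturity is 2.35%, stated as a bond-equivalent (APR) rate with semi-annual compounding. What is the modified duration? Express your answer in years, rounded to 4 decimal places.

2.8671 years

Periodic yield y = 0.01175. First find Macaulay duration:
  t   CF        PV=CF/(1+0.01175)^t    t·PV
  1       687.50       679.5157       679.5157
  2       687.50       671.6241     1,343.2482
  3       687.50       663.8242     1,991.4725
  4       687.50       656.1148     2,624.4593
  5       687.50       648.4950     3,242.4750
  6    50,687.50    47,256.5044   283,539.0263
  Σ                 50,576.0782   293,420.1970
P = 50,576.0782; Macaulay duration = 293,420.1970 / 50,576.0782 = 5.80156 half-year periods = 2.90078 years.
Modified duration = D_Mac / (1 + y) = 2.90078 / 1.01175 = 2.86709 years.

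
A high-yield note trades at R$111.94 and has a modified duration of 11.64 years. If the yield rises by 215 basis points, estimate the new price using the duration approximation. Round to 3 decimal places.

R$83.926

Duration approximation: ΔP/P ≈ -D_mod · Δy = -11.64 × (+0.0215) = -0.250260.
New price ≈ 111.94 × (1 - 0.250260) = 83.9258956.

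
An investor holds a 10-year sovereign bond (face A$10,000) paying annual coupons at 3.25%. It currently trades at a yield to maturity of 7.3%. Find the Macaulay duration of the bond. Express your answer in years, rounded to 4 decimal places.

8.4114 years

Periodic yield y = 0.073. Discount each cash flow and weight by its year:
  t   CF        PV=CF/(1+0.073)^t    t·PV
  1       325.00       302.8891       302.8891
  2       325.00       282.2825       564.5650
  3       325.00       263.0778       789.2334
  4       325.00       245.1797       980.7187
  5       325.00       228.4992     1,142.4962
  6       325.00       212.9536     1,277.7217
  7       325.00       198.4656     1,389.2594
  8       325.00       184.9633     1,479.7065
  9       325.00       172.3796     1,551.4164
  10   10,325.00     5,103.7905    51,037.9052
  Σ                  7,194.4810    60,515.9115
Price P = Σ PV = 7,194.4810.
Macaulay duration = Σ(t·PV) / P = 60,515.9115 / 7,194.4810 = 8.41144 years.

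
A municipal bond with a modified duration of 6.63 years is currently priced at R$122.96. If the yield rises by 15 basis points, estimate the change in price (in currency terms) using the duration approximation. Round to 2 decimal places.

-R$1.22

Duration approximation: ΔP/P ≈ -D_mod · Δy = -6.63 × (+0.0015) = -0.009945.
ΔP ≈ 122.96 × (-0.009945) = -1.2228372.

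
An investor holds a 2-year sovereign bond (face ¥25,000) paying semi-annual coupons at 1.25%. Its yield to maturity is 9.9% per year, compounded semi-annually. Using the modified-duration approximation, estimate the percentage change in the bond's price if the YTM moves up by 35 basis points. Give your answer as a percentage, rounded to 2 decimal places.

-0.66%

Periodic yield y = 0.0495. Modified duration first:
  t   CF        PV=CF/(1+0.0495)^t    t·PV
  1       156.25       148.8804       148.8804
  2       156.25       141.8584       283.7169
  3       156.25       135.1676       405.5029
  4    25,156.25    20,735.5773    82,942.3091
  Σ                 21,161.4837    83,780.4092
P = 21,161.4837; D_Mac = 3.95910 half-year periods = 1.97955 yrs; D_mod = 1.97955/(1+0.0495) = 1.88618 yrs.
ΔP/P ≈ -D_mod · Δy = -1.88618 × (+0.0035) = -0.006602 = -0.6602%.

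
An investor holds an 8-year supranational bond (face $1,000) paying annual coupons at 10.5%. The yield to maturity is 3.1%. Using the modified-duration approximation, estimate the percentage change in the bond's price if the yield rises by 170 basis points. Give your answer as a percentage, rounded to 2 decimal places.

-10.27%

Periodic yield y = 0.031. Modified duration first:
  t   CF        PV=CF/(1+0.031)^t    t·PV
  1       105.00       101.8429       101.8429
  2       105.00        98.7807       197.5613
  3       105.00        95.8105       287.4316
  4       105.00        92.9297       371.7189
  5       105.00        90.1355       450.6776
  6       105.00        87.4253       524.5520
  7       105.00        84.7966       593.5765
  8     1,105.00       865.5516     6,924.4127
  Σ                  1,517.2729     9,451.7735
P = 1,517.2729; D_Mac = 6.22945 yrs; D_mod = 6.22945/(1+0.031) = 6.04214 yrs.
ΔP/P ≈ -D_mod · Δy = -6.04214 × (+0.017) = -0.102716 = -10.2716%.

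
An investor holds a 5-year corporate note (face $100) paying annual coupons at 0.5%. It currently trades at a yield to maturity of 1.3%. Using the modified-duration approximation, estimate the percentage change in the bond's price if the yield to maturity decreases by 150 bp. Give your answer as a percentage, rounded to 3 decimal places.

Periodic yield y = 0.013. Modified duration first:
  t   CF        PV=CF/(1+0.013)^t    t·PV
  1         0.50         0.4936         0.4936
  2         0.50         0.4872         0.9745
  3         0.50         0.4810         1.4430
  4         0.50         0.4748         1.8993
  5       100.50        94.2147       471.0737
  Σ                     96.1514       475.8840
P = 96.1514; D_Mac = 4.94932 yrs; D_mod = 4.94932/(1+0.013) = 4.88581 yrs.
ΔP/P ≈ -D_mod · Δy = -4.88581 × (-0.015) = +0.073287 = +7.3287%.

+7.329%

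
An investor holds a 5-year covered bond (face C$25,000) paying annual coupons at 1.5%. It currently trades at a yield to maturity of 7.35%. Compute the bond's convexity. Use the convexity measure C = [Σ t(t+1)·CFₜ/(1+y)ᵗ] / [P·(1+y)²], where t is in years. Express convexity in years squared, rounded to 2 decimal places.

24.85

With y = 0.0735:
  t   CF        PV=CF/(1+0.0735)^t    t·PV        t(t+1)·PV
  1       375.00       349.3246       349.3246         698.6493
  2       375.00       325.4072       650.8144       1,952.4433
  3       375.00       303.1273       909.3820       3,637.5282
  4       375.00       282.3729     1,129.4918       5,647.4588
  5    25,375.00    17,799.0084    88,995.0418     533,970.2508
  Σ                 19,059.2405    92,034.0547     545,906.3303
P = 19,059.2405.
Convexity = Σ t(t+1)·PV / [P·(1+y)²] = 545,906.3303 / (19,059.2405 × 1.152402) = 24.85470.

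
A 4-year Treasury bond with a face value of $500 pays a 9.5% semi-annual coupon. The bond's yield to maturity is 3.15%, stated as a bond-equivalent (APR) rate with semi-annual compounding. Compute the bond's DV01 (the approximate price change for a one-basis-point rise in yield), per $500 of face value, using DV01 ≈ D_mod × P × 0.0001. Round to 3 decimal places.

Periodic yield y = 0.01575.
  t   CF        PV=CF/(1+0.01575)^t    t·PV
  1        23.75        23.3817        23.3817
  2        23.75        23.0192        46.0384
  3        23.75        22.6623        67.9868
  4        23.75        22.3109        89.2434
  5        23.75        21.9649       109.8246
  6        23.75        21.6243       129.7460
  7        23.75        21.2890       149.0232
  8       523.75       462.1994     3,697.5953
  Σ                    618.4517     4,312.8393
P = 618.4517; D_Mac = 6.97361 half-year periods = 3.48680 yrs; D_mod = 3.43274 yrs.
DV01 ≈ 3.43274 × 618.4517 × 0.0001 = 0.212298.

$0.212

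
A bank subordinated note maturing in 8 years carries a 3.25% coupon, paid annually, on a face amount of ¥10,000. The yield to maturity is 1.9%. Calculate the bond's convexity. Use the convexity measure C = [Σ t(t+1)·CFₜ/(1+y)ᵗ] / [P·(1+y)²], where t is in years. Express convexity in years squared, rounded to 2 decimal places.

With y = 0.019:
  t   CF        PV=CF/(1+0.019)^t    t·PV        t(t+1)·PV
  1       325.00       318.9401       318.9401         637.8803
  2       325.00       312.9933       625.9865       1,877.9596
  3       325.00       307.1573       921.4718       3,685.8873
  4       325.00       301.4301     1,205.7204       6,028.6021
  5       325.00       295.8097     1,479.0486       8,874.2916
  6       325.00       290.2941     1,741.7648      12,192.3535
  7       325.00       284.8814     1,994.1697      15,953.3576
  8    10,325.00     8,881.7100    71,053.6799     639,483.1193
  Σ                 10,993.2160    79,340.7819     688,733.4513
P = 10,993.2160.
Convexity = Σ t(t+1)·PV / [P·(1+y)²] = 688,733.4513 / (10,993.2160 × 1.038361) = 60.33621.

60.34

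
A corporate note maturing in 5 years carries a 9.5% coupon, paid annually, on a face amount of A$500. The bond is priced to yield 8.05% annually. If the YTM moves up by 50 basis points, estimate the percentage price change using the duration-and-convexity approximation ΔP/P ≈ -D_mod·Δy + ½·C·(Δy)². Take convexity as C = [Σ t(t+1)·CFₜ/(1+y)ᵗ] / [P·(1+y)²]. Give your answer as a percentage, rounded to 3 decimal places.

With y = 0.0805:
  t   CF        PV=CF/(1+0.0805)^t    t·PV        t(t+1)·PV
  1        47.50        43.9611        43.9611          87.9223
  2        47.50        40.6859        81.3718         244.1155
  3        47.50        37.6547       112.9641         451.8565
  4        47.50        34.8493       139.3973         696.9867
  5       547.50       371.7580     1,858.7898      11,152.7386
  Σ                    528.9090     2,236.4842      12,633.6196
P = 528.9090; D_Mac = 4.22849 yrs; D_mod = 3.91345 yrs; C = 20.45961.
Duration effect: -3.91345 × (+0.005) = -0.019567
Convexity effect: 0.5 × 20.45961 × (0.005)² = +0.0002557
ΔP/P ≈ -0.019567 + 0.0002557 = -0.019312 = -1.9312%.

-1.931%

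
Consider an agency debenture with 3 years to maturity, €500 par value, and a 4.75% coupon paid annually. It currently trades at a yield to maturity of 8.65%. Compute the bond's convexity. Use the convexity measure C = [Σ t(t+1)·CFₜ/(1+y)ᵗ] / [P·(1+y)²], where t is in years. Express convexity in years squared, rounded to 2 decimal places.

9.53

With y = 0.0865:
  t   CF        PV=CF/(1+0.0865)^t    t·PV        t(t+1)·PV
  1        23.75        21.8592        21.8592          43.7184
  2        23.75        20.1189        40.2378         120.7134
  3       523.75       408.3521     1,225.0564       4,900.2258
  Σ                    450.3302     1,287.1534       5,064.6575
P = 450.3302.
Convexity = Σ t(t+1)·PV / [P·(1+y)²] = 5,064.6575 / (450.3302 × 1.180482) = 9.52707.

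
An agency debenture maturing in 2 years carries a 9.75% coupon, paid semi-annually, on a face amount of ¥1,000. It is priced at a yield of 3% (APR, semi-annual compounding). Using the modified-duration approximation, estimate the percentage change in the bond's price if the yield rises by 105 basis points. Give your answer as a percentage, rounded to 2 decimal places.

Periodic yield y = 0.015. Modified duration first:
  t   CF        PV=CF/(1+0.015)^t    t·PV
  1        48.75        48.0296        48.0296
  2        48.75        47.3198        94.6395
  3        48.75        46.6205       139.8614
  4     1,048.75       988.1157     3,952.4628
  Σ                  1,130.0855     4,234.9933
P = 1,130.0855; D_Mac = 3.74750 half-year periods = 1.87375 yrs; D_mod = 1.87375/(1+0.015) = 1.84606 yrs.
ΔP/P ≈ -D_mod · Δy = -1.84606 × (+0.0105) = -0.019384 = -1.9384%.

-1.94%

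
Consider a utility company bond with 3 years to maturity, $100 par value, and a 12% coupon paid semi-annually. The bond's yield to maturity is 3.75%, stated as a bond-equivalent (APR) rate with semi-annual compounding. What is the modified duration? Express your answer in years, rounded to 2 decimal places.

2.60 years

Periodic yield y = 0.01875. First find Macaulay duration:
  t   CF        PV=CF/(1+0.01875)^t    t·PV
  1         6.00         5.8896         5.8896
  2         6.00         5.7812        11.5623
  3         6.00         5.6748        17.0243
  4         6.00         5.5703        22.2813
  5         6.00         5.4678        27.3390
  6       106.00        94.8200       568.9202
  Σ                    123.2037       653.0168
P = 123.2037; Macaulay duration = 653.0168 / 123.2037 = 5.30030 half-year periods = 2.65015 years.
Modified duration = D_Mac / (1 + y) = 2.65015 / 1.01875 = 2.60138 years.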